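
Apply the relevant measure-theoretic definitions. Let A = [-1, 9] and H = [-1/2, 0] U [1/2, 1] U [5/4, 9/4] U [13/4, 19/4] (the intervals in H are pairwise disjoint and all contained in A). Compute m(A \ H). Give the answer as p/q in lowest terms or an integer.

The ambient interval has length m(A) = 9 - (-1) = 10.
Since the holes are disjoint and sit inside A, by finite additivity
  m(H) = sum_i (b_i - a_i), and m(A \ H) = m(A) - m(H).
Computing the hole measures:
  m(H_1) = 0 - (-1/2) = 1/2.
  m(H_2) = 1 - 1/2 = 1/2.
  m(H_3) = 9/4 - 5/4 = 1.
  m(H_4) = 19/4 - 13/4 = 3/2.
Summed: m(H) = 1/2 + 1/2 + 1 + 3/2 = 7/2.
So m(A \ H) = 10 - 7/2 = 13/2.

13/2


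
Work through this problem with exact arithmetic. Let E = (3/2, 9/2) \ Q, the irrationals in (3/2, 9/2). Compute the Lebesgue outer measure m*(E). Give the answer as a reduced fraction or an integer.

The interval I = (3/2, 9/2) has m(I) = 9/2 - 3/2 = 3 (endpoints are measure-zero, so open/closed/half-open agree). Write I = (I cap Q) u (I \ Q). The rationals in I are countable, so m*(I cap Q) = 0 (cover each rational by intervals whose total length is arbitrarily small). By countable subadditivity m*(I) <= m*(I cap Q) + m*(I \ Q), hence m*(I \ Q) >= m(I) = 3. The reverse inequality m*(I \ Q) <= m*(I) = 3 is trivial since (I \ Q) is a subset of I. Therefore m*(I \ Q) = 3.

3


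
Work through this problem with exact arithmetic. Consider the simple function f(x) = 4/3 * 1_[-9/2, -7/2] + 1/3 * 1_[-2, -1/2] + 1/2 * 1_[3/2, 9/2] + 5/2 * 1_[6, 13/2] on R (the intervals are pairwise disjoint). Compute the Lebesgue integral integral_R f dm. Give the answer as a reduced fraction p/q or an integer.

For a simple function f = sum_i c_i * 1_{A_i} with disjoint A_i,
  integral f dm = sum_i c_i * m(A_i).
Lengths of the A_i:
  m(A_1) = -7/2 - (-9/2) = 1.
  m(A_2) = -1/2 - (-2) = 3/2.
  m(A_3) = 9/2 - 3/2 = 3.
  m(A_4) = 13/2 - 6 = 1/2.
Contributions c_i * m(A_i):
  (4/3) * (1) = 4/3.
  (1/3) * (3/2) = 1/2.
  (1/2) * (3) = 3/2.
  (5/2) * (1/2) = 5/4.
Total: 4/3 + 1/2 + 3/2 + 5/4 = 55/12.

55/12


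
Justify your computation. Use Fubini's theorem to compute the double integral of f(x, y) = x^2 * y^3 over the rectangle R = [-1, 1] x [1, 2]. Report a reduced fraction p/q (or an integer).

f(x, y) is a tensor product of a function of x and a function of y, and both factors are bounded continuous (hence Lebesgue integrable) on the rectangle, so Fubini's theorem applies:
  integral_R f d(m x m) = (integral_a1^b1 x^2 dx) * (integral_a2^b2 y^3 dy).
Inner integral in x: integral_{-1}^{1} x^2 dx = (1^3 - (-1)^3)/3
  = 2/3.
Inner integral in y: integral_{1}^{2} y^3 dy = (2^4 - 1^4)/4
  = 15/4.
Product: (2/3) * (15/4) = 5/2.

5/2


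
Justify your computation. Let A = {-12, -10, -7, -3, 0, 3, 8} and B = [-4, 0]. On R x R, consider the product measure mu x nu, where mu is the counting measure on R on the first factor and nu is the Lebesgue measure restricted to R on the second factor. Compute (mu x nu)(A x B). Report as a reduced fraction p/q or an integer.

For a measurable rectangle A x B, the product measure satisfies
  (mu x nu)(A x B) = mu(A) * nu(B).
  mu(A) = 7.
  nu(B) = 4.
  (mu x nu)(A x B) = 7 * 4 = 28.

28


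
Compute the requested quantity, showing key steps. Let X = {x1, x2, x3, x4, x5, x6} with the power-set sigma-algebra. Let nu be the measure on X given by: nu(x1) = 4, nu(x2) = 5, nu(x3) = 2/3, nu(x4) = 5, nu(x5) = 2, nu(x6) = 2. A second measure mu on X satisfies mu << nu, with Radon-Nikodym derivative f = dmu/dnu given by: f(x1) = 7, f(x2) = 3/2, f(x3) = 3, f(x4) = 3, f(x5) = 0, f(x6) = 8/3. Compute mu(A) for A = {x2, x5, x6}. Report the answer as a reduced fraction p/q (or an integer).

By the defining property of the Radon-Nikodym derivative, for every measurable set A,
  mu(A) = integral_A f dnu.
Since nu is a discrete measure concentrated on the atoms of X, the integral over A reduces to the sum
  mu(A) = sum_{x in A} f(x) * nu({x}).
Computing each term:
  x2: f(x2) * nu(x2) = 3/2 * 5 = 15/2.
  x5: f(x5) * nu(x5) = 0 * 2 = 0.
  x6: f(x6) * nu(x6) = 8/3 * 2 = 16/3.
Summing: mu(A) = 15/2 + 0 + 16/3 = 77/6.

77/6


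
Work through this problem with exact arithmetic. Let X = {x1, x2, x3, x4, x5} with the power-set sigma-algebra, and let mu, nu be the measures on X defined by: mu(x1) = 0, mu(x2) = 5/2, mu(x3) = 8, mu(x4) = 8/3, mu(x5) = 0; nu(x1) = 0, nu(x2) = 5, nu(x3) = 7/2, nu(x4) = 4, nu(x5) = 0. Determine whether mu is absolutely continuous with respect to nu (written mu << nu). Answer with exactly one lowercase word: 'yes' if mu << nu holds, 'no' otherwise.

mu << nu means: every nu-null measurable set is also mu-null; equivalently, for every atom x, if nu({x}) = 0 then mu({x}) = 0.
Checking each atom:
  x1: nu = 0, mu = 0 -> consistent with mu << nu.
  x2: nu = 5 > 0 -> no constraint.
  x3: nu = 7/2 > 0 -> no constraint.
  x4: nu = 4 > 0 -> no constraint.
  x5: nu = 0, mu = 0 -> consistent with mu << nu.
No atom violates the condition. Therefore mu << nu.

yes


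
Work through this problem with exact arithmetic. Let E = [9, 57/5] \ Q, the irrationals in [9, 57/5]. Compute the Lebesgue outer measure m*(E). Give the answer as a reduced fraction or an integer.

The interval I = [9, 57/5] has m(I) = 57/5 - 9 = 12/5 (endpoints are measure-zero, so open/closed/half-open agree). Write I = (I cap Q) u (I \ Q). The rationals in I are countable, so m*(I cap Q) = 0 (cover each rational by intervals whose total length is arbitrarily small). By countable subadditivity m*(I) <= m*(I cap Q) + m*(I \ Q), hence m*(I \ Q) >= m(I) = 12/5. The reverse inequality m*(I \ Q) <= m*(I) = 12/5 is trivial since (I \ Q) is a subset of I. Therefore m*(I \ Q) = 12/5.

12/5


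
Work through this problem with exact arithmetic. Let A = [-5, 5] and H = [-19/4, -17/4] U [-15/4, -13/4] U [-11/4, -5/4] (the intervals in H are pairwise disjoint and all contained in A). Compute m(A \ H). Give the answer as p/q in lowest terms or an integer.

The ambient interval has length m(A) = 5 - (-5) = 10.
Since the holes are disjoint and sit inside A, by finite additivity
  m(H) = sum_i (b_i - a_i), and m(A \ H) = m(A) - m(H).
Computing the hole measures:
  m(H_1) = -17/4 - (-19/4) = 1/2.
  m(H_2) = -13/4 - (-15/4) = 1/2.
  m(H_3) = -5/4 - (-11/4) = 3/2.
Summed: m(H) = 1/2 + 1/2 + 3/2 = 5/2.
So m(A \ H) = 10 - 5/2 = 15/2.

15/2


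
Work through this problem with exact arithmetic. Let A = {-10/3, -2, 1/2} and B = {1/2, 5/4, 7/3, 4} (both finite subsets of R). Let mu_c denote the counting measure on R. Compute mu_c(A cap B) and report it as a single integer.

Counting measure on a finite set equals cardinality. mu_c(A cap B) = |A cap B| (elements appearing in both).
Enumerating the elements of A that also lie in B gives 1 element(s).
So mu_c(A cap B) = 1.

1


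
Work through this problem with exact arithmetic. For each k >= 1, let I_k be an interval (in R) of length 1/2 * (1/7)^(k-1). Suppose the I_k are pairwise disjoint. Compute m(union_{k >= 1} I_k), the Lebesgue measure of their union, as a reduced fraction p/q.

By countable additivity of the Lebesgue measure on pairwise disjoint measurable sets,
  m(union_{k >= 1} I_k) = sum_{k >= 1} m(I_k) = sum_{k >= 1} a * r^(k-1),
  with a = 1/2 and r = 1/7.
Since 0 < r = 1/7 < 1, the geometric series converges:
  sum_{k >= 1} a * r^(k-1) = a / (1 - r).
  = 1/2 / (1 - 1/7)
  = 1/2 / (6/7)
  = 7/12.

7/12


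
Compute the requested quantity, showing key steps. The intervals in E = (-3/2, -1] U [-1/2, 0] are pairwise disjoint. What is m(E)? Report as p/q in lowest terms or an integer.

For pairwise disjoint intervals, m(union_i I_i) = sum_i m(I_i),
and m is invariant under swapping open/closed endpoints (single points have measure 0).
So m(E) = sum_i (b_i - a_i).
  I_1 has length -1 - (-3/2) = 1/2.
  I_2 has length 0 - (-1/2) = 1/2.
Summing:
  m(E) = 1/2 + 1/2 = 1.

1


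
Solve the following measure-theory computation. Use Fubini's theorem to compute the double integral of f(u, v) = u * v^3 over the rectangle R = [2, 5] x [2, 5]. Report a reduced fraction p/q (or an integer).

f(u, v) is a tensor product of a function of u and a function of v, and both factors are bounded continuous (hence Lebesgue integrable) on the rectangle, so Fubini's theorem applies:
  integral_R f d(m x m) = (integral_a1^b1 u du) * (integral_a2^b2 v^3 dv).
Inner integral in u: integral_{2}^{5} u du = (5^2 - 2^2)/2
  = 21/2.
Inner integral in v: integral_{2}^{5} v^3 dv = (5^4 - 2^4)/4
  = 609/4.
Product: (21/2) * (609/4) = 12789/8.

12789/8


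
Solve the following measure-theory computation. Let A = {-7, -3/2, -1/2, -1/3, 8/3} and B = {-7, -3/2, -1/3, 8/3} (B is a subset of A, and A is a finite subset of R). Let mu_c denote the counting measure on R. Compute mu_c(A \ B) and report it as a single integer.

Counting measure assigns mu_c(E) = |E| (number of elements) when E is finite. For B subset A, A \ B is the set of elements of A not in B, so |A \ B| = |A| - |B|.
|A| = 5, |B| = 4, so mu_c(A \ B) = 5 - 4 = 1.

1


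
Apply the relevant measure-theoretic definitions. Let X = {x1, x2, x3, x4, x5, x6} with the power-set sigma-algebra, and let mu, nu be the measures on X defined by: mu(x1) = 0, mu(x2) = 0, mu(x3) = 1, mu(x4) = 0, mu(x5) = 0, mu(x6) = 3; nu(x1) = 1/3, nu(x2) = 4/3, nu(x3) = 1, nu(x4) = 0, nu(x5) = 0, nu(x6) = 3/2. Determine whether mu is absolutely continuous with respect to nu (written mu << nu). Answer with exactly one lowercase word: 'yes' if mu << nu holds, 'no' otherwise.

mu << nu means: every nu-null measurable set is also mu-null; equivalently, for every atom x, if nu({x}) = 0 then mu({x}) = 0.
Checking each atom:
  x1: nu = 1/3 > 0 -> no constraint.
  x2: nu = 4/3 > 0 -> no constraint.
  x3: nu = 1 > 0 -> no constraint.
  x4: nu = 0, mu = 0 -> consistent with mu << nu.
  x5: nu = 0, mu = 0 -> consistent with mu << nu.
  x6: nu = 3/2 > 0 -> no constraint.
No atom violates the condition. Therefore mu << nu.

yes


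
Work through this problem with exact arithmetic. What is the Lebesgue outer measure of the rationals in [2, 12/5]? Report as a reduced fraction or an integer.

Q cap [2, 12/5] is countable; list its elements as q_1, q_2, ... . Fix eps > 0 and cover the k-th point by an interval of length eps * 2^(-k). The cover has total length eps * sum_{k>=1} 2^(-k) = eps, so by definition of outer measure m*(Q cap [2, 12/5]) <= eps. Since eps was arbitrary and m* >= 0, the outer measure is 0.

0


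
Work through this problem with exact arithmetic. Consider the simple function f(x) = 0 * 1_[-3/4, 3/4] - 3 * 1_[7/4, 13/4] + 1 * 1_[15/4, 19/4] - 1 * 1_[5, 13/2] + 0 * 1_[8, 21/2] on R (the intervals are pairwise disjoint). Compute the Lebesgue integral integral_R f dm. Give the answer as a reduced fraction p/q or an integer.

For a simple function f = sum_i c_i * 1_{A_i} with disjoint A_i,
  integral f dm = sum_i c_i * m(A_i).
Lengths of the A_i:
  m(A_1) = 3/4 - (-3/4) = 3/2.
  m(A_2) = 13/4 - 7/4 = 3/2.
  m(A_3) = 19/4 - 15/4 = 1.
  m(A_4) = 13/2 - 5 = 3/2.
  m(A_5) = 21/2 - 8 = 5/2.
Contributions c_i * m(A_i):
  (0) * (3/2) = 0.
  (-3) * (3/2) = -9/2.
  (1) * (1) = 1.
  (-1) * (3/2) = -3/2.
  (0) * (5/2) = 0.
Total: 0 - 9/2 + 1 - 3/2 + 0 = -5.

-5


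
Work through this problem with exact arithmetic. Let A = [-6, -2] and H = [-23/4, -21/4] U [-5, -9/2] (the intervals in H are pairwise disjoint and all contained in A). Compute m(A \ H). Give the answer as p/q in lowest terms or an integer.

The ambient interval has length m(A) = -2 - (-6) = 4.
Since the holes are disjoint and sit inside A, by finite additivity
  m(H) = sum_i (b_i - a_i), and m(A \ H) = m(A) - m(H).
Computing the hole measures:
  m(H_1) = -21/4 - (-23/4) = 1/2.
  m(H_2) = -9/2 - (-5) = 1/2.
Summed: m(H) = 1/2 + 1/2 = 1.
So m(A \ H) = 4 - 1 = 3.

3


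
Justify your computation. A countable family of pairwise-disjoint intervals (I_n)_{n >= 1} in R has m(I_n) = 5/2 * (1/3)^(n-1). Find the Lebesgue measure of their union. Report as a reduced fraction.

By countable additivity of the Lebesgue measure on pairwise disjoint measurable sets,
  m(union_{n >= 1} I_n) = sum_{n >= 1} m(I_n) = sum_{n >= 1} a * r^(n-1),
  with a = 5/2 and r = 1/3.
Since 0 < r = 1/3 < 1, the geometric series converges:
  sum_{n >= 1} a * r^(n-1) = a / (1 - r).
  = 5/2 / (1 - 1/3)
  = 5/2 / (2/3)
  = 15/4.

15/4


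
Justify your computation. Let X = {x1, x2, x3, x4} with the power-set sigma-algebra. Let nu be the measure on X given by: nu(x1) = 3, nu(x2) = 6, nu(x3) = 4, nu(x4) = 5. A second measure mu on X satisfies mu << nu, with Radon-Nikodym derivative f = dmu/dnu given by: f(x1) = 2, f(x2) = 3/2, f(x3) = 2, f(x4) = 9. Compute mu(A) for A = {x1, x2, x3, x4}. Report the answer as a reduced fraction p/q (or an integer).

By the defining property of the Radon-Nikodym derivative, for every measurable set A,
  mu(A) = integral_A f dnu.
Since nu is a discrete measure concentrated on the atoms of X, the integral over A reduces to the sum
  mu(A) = sum_{x in A} f(x) * nu({x}).
Computing each term:
  x1: f(x1) * nu(x1) = 2 * 3 = 6.
  x2: f(x2) * nu(x2) = 3/2 * 6 = 9.
  x3: f(x3) * nu(x3) = 2 * 4 = 8.
  x4: f(x4) * nu(x4) = 9 * 5 = 45.
Summing: mu(A) = 6 + 9 + 8 + 45 = 68.

68


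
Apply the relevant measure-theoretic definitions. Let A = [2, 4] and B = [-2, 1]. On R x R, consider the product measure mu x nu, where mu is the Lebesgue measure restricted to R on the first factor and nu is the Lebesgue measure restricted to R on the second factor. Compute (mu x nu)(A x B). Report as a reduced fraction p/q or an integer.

For a measurable rectangle A x B, the product measure satisfies
  (mu x nu)(A x B) = mu(A) * nu(B).
  mu(A) = 2.
  nu(B) = 3.
  (mu x nu)(A x B) = 2 * 3 = 6.

6


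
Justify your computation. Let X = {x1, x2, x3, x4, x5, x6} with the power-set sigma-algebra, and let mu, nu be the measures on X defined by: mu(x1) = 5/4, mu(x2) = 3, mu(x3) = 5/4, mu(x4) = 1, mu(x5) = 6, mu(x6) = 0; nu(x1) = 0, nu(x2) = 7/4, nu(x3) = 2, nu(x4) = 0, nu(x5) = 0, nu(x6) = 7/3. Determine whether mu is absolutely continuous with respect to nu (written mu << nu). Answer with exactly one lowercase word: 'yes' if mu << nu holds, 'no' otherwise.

mu << nu means: every nu-null measurable set is also mu-null; equivalently, for every atom x, if nu({x}) = 0 then mu({x}) = 0.
Checking each atom:
  x1: nu = 0, mu = 5/4 > 0 -> violates mu << nu.
  x2: nu = 7/4 > 0 -> no constraint.
  x3: nu = 2 > 0 -> no constraint.
  x4: nu = 0, mu = 1 > 0 -> violates mu << nu.
  x5: nu = 0, mu = 6 > 0 -> violates mu << nu.
  x6: nu = 7/3 > 0 -> no constraint.
The atom(s) x1, x4, x5 violate the condition (nu = 0 but mu > 0). Therefore mu is NOT absolutely continuous w.r.t. nu.

no


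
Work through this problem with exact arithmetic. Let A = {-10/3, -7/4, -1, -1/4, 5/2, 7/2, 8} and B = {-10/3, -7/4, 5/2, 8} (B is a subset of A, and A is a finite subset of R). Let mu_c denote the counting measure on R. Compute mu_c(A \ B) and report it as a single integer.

Counting measure assigns mu_c(E) = |E| (number of elements) when E is finite. For B subset A, A \ B is the set of elements of A not in B, so |A \ B| = |A| - |B|.
|A| = 7, |B| = 4, so mu_c(A \ B) = 7 - 4 = 3.

3


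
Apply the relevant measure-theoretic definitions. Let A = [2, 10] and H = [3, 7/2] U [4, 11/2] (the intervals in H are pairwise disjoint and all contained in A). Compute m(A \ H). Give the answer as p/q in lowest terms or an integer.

The ambient interval has length m(A) = 10 - 2 = 8.
Since the holes are disjoint and sit inside A, by finite additivity
  m(H) = sum_i (b_i - a_i), and m(A \ H) = m(A) - m(H).
Computing the hole measures:
  m(H_1) = 7/2 - 3 = 1/2.
  m(H_2) = 11/2 - 4 = 3/2.
Summed: m(H) = 1/2 + 3/2 = 2.
So m(A \ H) = 8 - 2 = 6.

6


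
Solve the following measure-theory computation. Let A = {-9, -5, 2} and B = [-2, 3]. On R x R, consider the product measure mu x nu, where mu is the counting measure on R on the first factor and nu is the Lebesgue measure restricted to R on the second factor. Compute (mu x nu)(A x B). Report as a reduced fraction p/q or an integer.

For a measurable rectangle A x B, the product measure satisfies
  (mu x nu)(A x B) = mu(A) * nu(B).
  mu(A) = 3.
  nu(B) = 5.
  (mu x nu)(A x B) = 3 * 5 = 15.

15


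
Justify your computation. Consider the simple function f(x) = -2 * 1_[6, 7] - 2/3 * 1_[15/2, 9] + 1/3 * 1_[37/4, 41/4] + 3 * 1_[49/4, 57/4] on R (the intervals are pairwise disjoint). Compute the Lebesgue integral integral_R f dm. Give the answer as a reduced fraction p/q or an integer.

For a simple function f = sum_i c_i * 1_{A_i} with disjoint A_i,
  integral f dm = sum_i c_i * m(A_i).
Lengths of the A_i:
  m(A_1) = 7 - 6 = 1.
  m(A_2) = 9 - 15/2 = 3/2.
  m(A_3) = 41/4 - 37/4 = 1.
  m(A_4) = 57/4 - 49/4 = 2.
Contributions c_i * m(A_i):
  (-2) * (1) = -2.
  (-2/3) * (3/2) = -1.
  (1/3) * (1) = 1/3.
  (3) * (2) = 6.
Total: -2 - 1 + 1/3 + 6 = 10/3.

10/3


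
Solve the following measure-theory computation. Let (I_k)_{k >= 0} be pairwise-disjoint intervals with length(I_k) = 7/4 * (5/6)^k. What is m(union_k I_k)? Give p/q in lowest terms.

By countable additivity of the Lebesgue measure on pairwise disjoint measurable sets,
  m(union_{k >= 0} I_k) = sum_{k >= 0} m(I_k) = sum_{k >= 0} a * r^k,
  with a = 7/4 and r = 5/6.
Since 0 < r = 5/6 < 1, the geometric series converges:
  sum_{k >= 0} a * r^k = a / (1 - r).
  = 7/4 / (1 - 5/6)
  = 7/4 / (1/6)
  = 21/2.

21/2


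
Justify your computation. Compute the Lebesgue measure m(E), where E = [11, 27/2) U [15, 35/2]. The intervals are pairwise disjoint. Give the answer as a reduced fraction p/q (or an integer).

For pairwise disjoint intervals, m(union_i I_i) = sum_i m(I_i),
and m is invariant under swapping open/closed endpoints (single points have measure 0).
So m(E) = sum_i (b_i - a_i).
  I_1 has length 27/2 - 11 = 5/2.
  I_2 has length 35/2 - 15 = 5/2.
Summing:
  m(E) = 5/2 + 5/2 = 5.

5


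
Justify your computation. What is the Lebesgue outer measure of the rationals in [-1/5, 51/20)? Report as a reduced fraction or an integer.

The set Q cap [-1/5, 51/20) is countable (a subset of the countable set Q). Lebesgue outer measure of any countable set is 0: each singleton {q} has m*({q}) = 0, and by countable subadditivity m*(union_k {q_k}) <= sum_k m*({q_k}) = sum_k 0 = 0. The reverse inequality m*(E) >= 0 is automatic. So m*(Q cap [-1/5, 51/20)) = 0.

0


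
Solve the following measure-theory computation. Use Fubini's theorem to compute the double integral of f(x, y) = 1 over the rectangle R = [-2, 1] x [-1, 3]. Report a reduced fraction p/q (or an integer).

f(x, y) is a tensor product of a function of x and a function of y, and both factors are bounded continuous (hence Lebesgue integrable) on the rectangle, so Fubini's theorem applies:
  integral_R f d(m x m) = (integral_a1^b1 1 dx) * (integral_a2^b2 1 dy).
Inner integral in x: integral_{-2}^{1} 1 dx = (1^1 - (-2)^1)/1
  = 3.
Inner integral in y: integral_{-1}^{3} 1 dy = (3^1 - (-1)^1)/1
  = 4.
Product: (3) * (4) = 12.

12


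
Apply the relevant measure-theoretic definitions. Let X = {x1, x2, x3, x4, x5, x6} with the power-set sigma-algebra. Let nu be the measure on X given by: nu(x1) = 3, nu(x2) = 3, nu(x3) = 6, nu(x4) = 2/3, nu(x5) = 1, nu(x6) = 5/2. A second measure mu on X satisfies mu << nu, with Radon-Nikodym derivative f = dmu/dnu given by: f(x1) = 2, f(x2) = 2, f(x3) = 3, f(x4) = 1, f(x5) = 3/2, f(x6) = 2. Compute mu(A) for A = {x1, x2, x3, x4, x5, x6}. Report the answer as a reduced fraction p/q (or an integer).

By the defining property of the Radon-Nikodym derivative, for every measurable set A,
  mu(A) = integral_A f dnu.
Since nu is a discrete measure concentrated on the atoms of X, the integral over A reduces to the sum
  mu(A) = sum_{x in A} f(x) * nu({x}).
Computing each term:
  x1: f(x1) * nu(x1) = 2 * 3 = 6.
  x2: f(x2) * nu(x2) = 2 * 3 = 6.
  x3: f(x3) * nu(x3) = 3 * 6 = 18.
  x4: f(x4) * nu(x4) = 1 * 2/3 = 2/3.
  x5: f(x5) * nu(x5) = 3/2 * 1 = 3/2.
  x6: f(x6) * nu(x6) = 2 * 5/2 = 5.
Summing: mu(A) = 6 + 6 + 18 + 2/3 + 3/2 + 5 = 223/6.

223/6


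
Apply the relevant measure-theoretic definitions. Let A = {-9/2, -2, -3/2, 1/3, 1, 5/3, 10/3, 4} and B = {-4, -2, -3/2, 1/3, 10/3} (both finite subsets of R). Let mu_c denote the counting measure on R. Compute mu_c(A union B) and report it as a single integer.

Counting measure on a finite set equals cardinality. By inclusion-exclusion, |A union B| = |A| + |B| - |A cap B|.
|A| = 8, |B| = 5, |A cap B| = 4.
So mu_c(A union B) = 8 + 5 - 4 = 9.

9


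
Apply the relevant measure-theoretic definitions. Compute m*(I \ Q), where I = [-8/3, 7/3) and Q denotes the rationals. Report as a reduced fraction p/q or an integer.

The interval I = [-8/3, 7/3) has m(I) = 7/3 - (-8/3) = 5 (endpoints are measure-zero, so open/closed/half-open agree). Write I = (I cap Q) u (I \ Q). The rationals in I are countable, so m*(I cap Q) = 0 (cover each rational by intervals whose total length is arbitrarily small). By countable subadditivity m*(I) <= m*(I cap Q) + m*(I \ Q), hence m*(I \ Q) >= m(I) = 5. The reverse inequality m*(I \ Q) <= m*(I) = 5 is trivial since (I \ Q) is a subset of I. Therefore m*(I \ Q) = 5.

5


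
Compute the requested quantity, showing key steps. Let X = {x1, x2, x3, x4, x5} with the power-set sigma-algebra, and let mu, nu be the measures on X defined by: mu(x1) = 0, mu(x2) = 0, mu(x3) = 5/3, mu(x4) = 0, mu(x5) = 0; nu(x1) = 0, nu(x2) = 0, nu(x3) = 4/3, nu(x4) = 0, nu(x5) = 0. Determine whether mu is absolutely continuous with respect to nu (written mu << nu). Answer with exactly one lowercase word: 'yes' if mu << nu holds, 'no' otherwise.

mu << nu means: every nu-null measurable set is also mu-null; equivalently, for every atom x, if nu({x}) = 0 then mu({x}) = 0.
Checking each atom:
  x1: nu = 0, mu = 0 -> consistent with mu << nu.
  x2: nu = 0, mu = 0 -> consistent with mu << nu.
  x3: nu = 4/3 > 0 -> no constraint.
  x4: nu = 0, mu = 0 -> consistent with mu << nu.
  x5: nu = 0, mu = 0 -> consistent with mu << nu.
No atom violates the condition. Therefore mu << nu.

yes


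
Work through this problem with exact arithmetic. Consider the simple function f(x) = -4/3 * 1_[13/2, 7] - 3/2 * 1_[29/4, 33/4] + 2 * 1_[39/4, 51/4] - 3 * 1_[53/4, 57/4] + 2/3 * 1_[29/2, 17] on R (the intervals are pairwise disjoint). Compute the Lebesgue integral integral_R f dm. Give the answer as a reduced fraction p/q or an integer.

For a simple function f = sum_i c_i * 1_{A_i} with disjoint A_i,
  integral f dm = sum_i c_i * m(A_i).
Lengths of the A_i:
  m(A_1) = 7 - 13/2 = 1/2.
  m(A_2) = 33/4 - 29/4 = 1.
  m(A_3) = 51/4 - 39/4 = 3.
  m(A_4) = 57/4 - 53/4 = 1.
  m(A_5) = 17 - 29/2 = 5/2.
Contributions c_i * m(A_i):
  (-4/3) * (1/2) = -2/3.
  (-3/2) * (1) = -3/2.
  (2) * (3) = 6.
  (-3) * (1) = -3.
  (2/3) * (5/2) = 5/3.
Total: -2/3 - 3/2 + 6 - 3 + 5/3 = 5/2.

5/2


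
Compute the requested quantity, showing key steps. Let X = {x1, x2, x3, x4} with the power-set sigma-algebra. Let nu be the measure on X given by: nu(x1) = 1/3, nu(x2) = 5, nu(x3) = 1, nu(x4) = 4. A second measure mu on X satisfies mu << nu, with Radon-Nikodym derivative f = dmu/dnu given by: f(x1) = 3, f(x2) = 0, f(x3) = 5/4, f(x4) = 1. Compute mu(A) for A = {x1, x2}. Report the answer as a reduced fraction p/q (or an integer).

By the defining property of the Radon-Nikodym derivative, for every measurable set A,
  mu(A) = integral_A f dnu.
Since nu is a discrete measure concentrated on the atoms of X, the integral over A reduces to the sum
  mu(A) = sum_{x in A} f(x) * nu({x}).
Computing each term:
  x1: f(x1) * nu(x1) = 3 * 1/3 = 1.
  x2: f(x2) * nu(x2) = 0 * 5 = 0.
Summing: mu(A) = 1 + 0 = 1.

1


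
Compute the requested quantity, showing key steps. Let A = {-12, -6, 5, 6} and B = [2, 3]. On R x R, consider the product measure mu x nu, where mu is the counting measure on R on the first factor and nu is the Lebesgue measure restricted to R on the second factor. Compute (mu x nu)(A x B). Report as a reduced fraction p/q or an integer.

For a measurable rectangle A x B, the product measure satisfies
  (mu x nu)(A x B) = mu(A) * nu(B).
  mu(A) = 4.
  nu(B) = 1.
  (mu x nu)(A x B) = 4 * 1 = 4.

4


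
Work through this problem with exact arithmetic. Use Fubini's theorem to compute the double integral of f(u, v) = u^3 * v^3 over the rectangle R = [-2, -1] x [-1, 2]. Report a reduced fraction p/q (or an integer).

f(u, v) is a tensor product of a function of u and a function of v, and both factors are bounded continuous (hence Lebesgue integrable) on the rectangle, so Fubini's theorem applies:
  integral_R f d(m x m) = (integral_a1^b1 u^3 du) * (integral_a2^b2 v^3 dv).
Inner integral in u: integral_{-2}^{-1} u^3 du = ((-1)^4 - (-2)^4)/4
  = -15/4.
Inner integral in v: integral_{-1}^{2} v^3 dv = (2^4 - (-1)^4)/4
  = 15/4.
Product: (-15/4) * (15/4) = -225/16.

-225/16


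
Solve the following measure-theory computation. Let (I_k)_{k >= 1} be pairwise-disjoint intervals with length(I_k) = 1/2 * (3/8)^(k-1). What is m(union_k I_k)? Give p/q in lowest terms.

By countable additivity of the Lebesgue measure on pairwise disjoint measurable sets,
  m(union_{k >= 1} I_k) = sum_{k >= 1} m(I_k) = sum_{k >= 1} a * r^(k-1),
  with a = 1/2 and r = 3/8.
Since 0 < r = 3/8 < 1, the geometric series converges:
  sum_{k >= 1} a * r^(k-1) = a / (1 - r).
  = 1/2 / (1 - 3/8)
  = 1/2 / (5/8)
  = 4/5.

4/5


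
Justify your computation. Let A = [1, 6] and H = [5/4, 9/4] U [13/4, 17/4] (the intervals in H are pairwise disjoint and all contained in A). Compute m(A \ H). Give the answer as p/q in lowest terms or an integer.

The ambient interval has length m(A) = 6 - 1 = 5.
Since the holes are disjoint and sit inside A, by finite additivity
  m(H) = sum_i (b_i - a_i), and m(A \ H) = m(A) - m(H).
Computing the hole measures:
  m(H_1) = 9/4 - 5/4 = 1.
  m(H_2) = 17/4 - 13/4 = 1.
Summed: m(H) = 1 + 1 = 2.
So m(A \ H) = 5 - 2 = 3.

3


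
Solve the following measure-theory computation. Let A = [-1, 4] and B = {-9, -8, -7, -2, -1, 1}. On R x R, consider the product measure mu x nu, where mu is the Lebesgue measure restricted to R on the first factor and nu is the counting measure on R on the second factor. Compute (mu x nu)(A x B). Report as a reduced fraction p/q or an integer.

For a measurable rectangle A x B, the product measure satisfies
  (mu x nu)(A x B) = mu(A) * nu(B).
  mu(A) = 5.
  nu(B) = 6.
  (mu x nu)(A x B) = 5 * 6 = 30.

30


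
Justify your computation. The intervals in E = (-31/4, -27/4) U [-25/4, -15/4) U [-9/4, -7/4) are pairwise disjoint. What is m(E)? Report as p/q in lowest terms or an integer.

For pairwise disjoint intervals, m(union_i I_i) = sum_i m(I_i),
and m is invariant under swapping open/closed endpoints (single points have measure 0).
So m(E) = sum_i (b_i - a_i).
  I_1 has length -27/4 - (-31/4) = 1.
  I_2 has length -15/4 - (-25/4) = 5/2.
  I_3 has length -7/4 - (-9/4) = 1/2.
Summing:
  m(E) = 1 + 5/2 + 1/2 = 4.

4


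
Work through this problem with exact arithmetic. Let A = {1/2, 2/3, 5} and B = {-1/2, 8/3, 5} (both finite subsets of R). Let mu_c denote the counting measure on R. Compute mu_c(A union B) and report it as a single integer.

Counting measure on a finite set equals cardinality. By inclusion-exclusion, |A union B| = |A| + |B| - |A cap B|.
|A| = 3, |B| = 3, |A cap B| = 1.
So mu_c(A union B) = 3 + 3 - 1 = 5.

5


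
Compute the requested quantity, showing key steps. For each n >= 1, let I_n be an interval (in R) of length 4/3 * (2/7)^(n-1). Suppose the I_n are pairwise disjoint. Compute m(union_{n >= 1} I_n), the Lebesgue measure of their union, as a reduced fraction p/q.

By countable additivity of the Lebesgue measure on pairwise disjoint measurable sets,
  m(union_{n >= 1} I_n) = sum_{n >= 1} m(I_n) = sum_{n >= 1} a * r^(n-1),
  with a = 4/3 and r = 2/7.
Since 0 < r = 2/7 < 1, the geometric series converges:
  sum_{n >= 1} a * r^(n-1) = a / (1 - r).
  = 4/3 / (1 - 2/7)
  = 4/3 / (5/7)
  = 28/15.

28/15


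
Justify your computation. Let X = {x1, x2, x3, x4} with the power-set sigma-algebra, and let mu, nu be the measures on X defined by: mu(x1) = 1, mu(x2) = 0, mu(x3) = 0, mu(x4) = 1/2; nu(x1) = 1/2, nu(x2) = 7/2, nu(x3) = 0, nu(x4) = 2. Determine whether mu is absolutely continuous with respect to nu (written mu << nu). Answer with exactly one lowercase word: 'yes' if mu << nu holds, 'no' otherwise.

mu << nu means: every nu-null measurable set is also mu-null; equivalently, for every atom x, if nu({x}) = 0 then mu({x}) = 0.
Checking each atom:
  x1: nu = 1/2 > 0 -> no constraint.
  x2: nu = 7/2 > 0 -> no constraint.
  x3: nu = 0, mu = 0 -> consistent with mu << nu.
  x4: nu = 2 > 0 -> no constraint.
No atom violates the condition. Therefore mu << nu.

yes


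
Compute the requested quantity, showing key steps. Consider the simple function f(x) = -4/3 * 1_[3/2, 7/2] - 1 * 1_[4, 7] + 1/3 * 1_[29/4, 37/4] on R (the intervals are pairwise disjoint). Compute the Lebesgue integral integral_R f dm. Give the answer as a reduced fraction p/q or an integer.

For a simple function f = sum_i c_i * 1_{A_i} with disjoint A_i,
  integral f dm = sum_i c_i * m(A_i).
Lengths of the A_i:
  m(A_1) = 7/2 - 3/2 = 2.
  m(A_2) = 7 - 4 = 3.
  m(A_3) = 37/4 - 29/4 = 2.
Contributions c_i * m(A_i):
  (-4/3) * (2) = -8/3.
  (-1) * (3) = -3.
  (1/3) * (2) = 2/3.
Total: -8/3 - 3 + 2/3 = -5.

-5


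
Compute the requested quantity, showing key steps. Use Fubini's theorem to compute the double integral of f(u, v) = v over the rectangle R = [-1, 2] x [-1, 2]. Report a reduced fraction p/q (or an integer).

f(u, v) is a tensor product of a function of u and a function of v, and both factors are bounded continuous (hence Lebesgue integrable) on the rectangle, so Fubini's theorem applies:
  integral_R f d(m x m) = (integral_a1^b1 1 du) * (integral_a2^b2 v dv).
Inner integral in u: integral_{-1}^{2} 1 du = (2^1 - (-1)^1)/1
  = 3.
Inner integral in v: integral_{-1}^{2} v dv = (2^2 - (-1)^2)/2
  = 3/2.
Product: (3) * (3/2) = 9/2.

9/2


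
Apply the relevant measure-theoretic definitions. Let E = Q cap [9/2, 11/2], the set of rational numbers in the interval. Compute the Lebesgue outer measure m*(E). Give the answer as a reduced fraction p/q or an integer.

The set Q cap [9/2, 11/2] is countable (a subset of the countable set Q). Lebesgue outer measure of any countable set is 0: each singleton {q} has m*({q}) = 0, and by countable subadditivity m*(union_k {q_k}) <= sum_k m*({q_k}) = sum_k 0 = 0. The reverse inequality m*(E) >= 0 is automatic. So m*(Q cap [9/2, 11/2]) = 0.

0


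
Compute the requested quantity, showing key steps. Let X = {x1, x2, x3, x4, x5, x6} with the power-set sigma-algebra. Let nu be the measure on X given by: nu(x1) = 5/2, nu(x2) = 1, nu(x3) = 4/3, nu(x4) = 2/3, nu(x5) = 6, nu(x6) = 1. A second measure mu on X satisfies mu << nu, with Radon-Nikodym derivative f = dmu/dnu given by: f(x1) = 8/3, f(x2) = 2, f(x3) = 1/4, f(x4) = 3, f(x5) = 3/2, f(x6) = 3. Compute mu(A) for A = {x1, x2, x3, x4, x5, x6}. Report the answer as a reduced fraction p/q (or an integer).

By the defining property of the Radon-Nikodym derivative, for every measurable set A,
  mu(A) = integral_A f dnu.
Since nu is a discrete measure concentrated on the atoms of X, the integral over A reduces to the sum
  mu(A) = sum_{x in A} f(x) * nu({x}).
Computing each term:
  x1: f(x1) * nu(x1) = 8/3 * 5/2 = 20/3.
  x2: f(x2) * nu(x2) = 2 * 1 = 2.
  x3: f(x3) * nu(x3) = 1/4 * 4/3 = 1/3.
  x4: f(x4) * nu(x4) = 3 * 2/3 = 2.
  x5: f(x5) * nu(x5) = 3/2 * 6 = 9.
  x6: f(x6) * nu(x6) = 3 * 1 = 3.
Summing: mu(A) = 20/3 + 2 + 1/3 + 2 + 9 + 3 = 23.

23


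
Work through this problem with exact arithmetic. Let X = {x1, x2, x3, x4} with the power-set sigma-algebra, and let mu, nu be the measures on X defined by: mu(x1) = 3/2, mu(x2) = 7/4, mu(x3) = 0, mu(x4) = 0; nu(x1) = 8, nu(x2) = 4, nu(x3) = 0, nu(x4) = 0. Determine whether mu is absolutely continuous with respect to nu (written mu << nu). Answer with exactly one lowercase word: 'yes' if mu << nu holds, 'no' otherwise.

mu << nu means: every nu-null measurable set is also mu-null; equivalently, for every atom x, if nu({x}) = 0 then mu({x}) = 0.
Checking each atom:
  x1: nu = 8 > 0 -> no constraint.
  x2: nu = 4 > 0 -> no constraint.
  x3: nu = 0, mu = 0 -> consistent with mu << nu.
  x4: nu = 0, mu = 0 -> consistent with mu << nu.
No atom violates the condition. Therefore mu << nu.

yes


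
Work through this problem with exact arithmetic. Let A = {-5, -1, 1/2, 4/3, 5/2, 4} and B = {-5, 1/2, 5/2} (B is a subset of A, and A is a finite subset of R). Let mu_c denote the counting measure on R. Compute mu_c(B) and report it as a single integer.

Counting measure assigns mu_c(E) = |E| (number of elements) when E is finite.
B has 3 element(s), so mu_c(B) = 3.

3


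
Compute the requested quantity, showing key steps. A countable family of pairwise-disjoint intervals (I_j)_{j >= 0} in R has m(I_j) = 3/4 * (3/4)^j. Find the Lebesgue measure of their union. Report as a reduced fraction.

By countable additivity of the Lebesgue measure on pairwise disjoint measurable sets,
  m(union_{j >= 0} I_j) = sum_{j >= 0} m(I_j) = sum_{j >= 0} a * r^j,
  with a = 3/4 and r = 3/4.
Since 0 < r = 3/4 < 1, the geometric series converges:
  sum_{j >= 0} a * r^j = a / (1 - r).
  = 3/4 / (1 - 3/4)
  = 3/4 / (1/4)
  = 3.

3


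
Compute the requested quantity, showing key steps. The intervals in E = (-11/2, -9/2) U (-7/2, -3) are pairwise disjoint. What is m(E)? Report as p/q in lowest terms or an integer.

For pairwise disjoint intervals, m(union_i I_i) = sum_i m(I_i),
and m is invariant under swapping open/closed endpoints (single points have measure 0).
So m(E) = sum_i (b_i - a_i).
  I_1 has length -9/2 - (-11/2) = 1.
  I_2 has length -3 - (-7/2) = 1/2.
Summing:
  m(E) = 1 + 1/2 = 3/2.

3/2


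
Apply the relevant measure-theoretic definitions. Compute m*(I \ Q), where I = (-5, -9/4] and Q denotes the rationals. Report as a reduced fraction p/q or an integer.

The interval I = (-5, -9/4] has m(I) = -9/4 - (-5) = 11/4 (endpoints are measure-zero, so open/closed/half-open agree). Write I = (I cap Q) u (I \ Q). The rationals in I are countable, so m*(I cap Q) = 0 (cover each rational by intervals whose total length is arbitrarily small). By countable subadditivity m*(I) <= m*(I cap Q) + m*(I \ Q), hence m*(I \ Q) >= m(I) = 11/4. The reverse inequality m*(I \ Q) <= m*(I) = 11/4 is trivial since (I \ Q) is a subset of I. Therefore m*(I \ Q) = 11/4.

11/4


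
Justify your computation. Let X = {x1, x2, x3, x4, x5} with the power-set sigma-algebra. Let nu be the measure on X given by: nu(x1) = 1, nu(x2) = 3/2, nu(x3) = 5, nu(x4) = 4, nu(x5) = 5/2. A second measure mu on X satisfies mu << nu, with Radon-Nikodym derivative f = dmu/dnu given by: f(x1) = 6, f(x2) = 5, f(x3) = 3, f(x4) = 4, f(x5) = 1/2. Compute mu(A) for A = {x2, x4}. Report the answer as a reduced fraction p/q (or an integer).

By the defining property of the Radon-Nikodym derivative, for every measurable set A,
  mu(A) = integral_A f dnu.
Since nu is a discrete measure concentrated on the atoms of X, the integral over A reduces to the sum
  mu(A) = sum_{x in A} f(x) * nu({x}).
Computing each term:
  x2: f(x2) * nu(x2) = 5 * 3/2 = 15/2.
  x4: f(x4) * nu(x4) = 4 * 4 = 16.
Summing: mu(A) = 15/2 + 16 = 47/2.

47/2


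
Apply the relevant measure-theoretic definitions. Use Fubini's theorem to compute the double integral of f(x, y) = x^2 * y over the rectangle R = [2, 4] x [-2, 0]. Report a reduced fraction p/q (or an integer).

f(x, y) is a tensor product of a function of x and a function of y, and both factors are bounded continuous (hence Lebesgue integrable) on the rectangle, so Fubini's theorem applies:
  integral_R f d(m x m) = (integral_a1^b1 x^2 dx) * (integral_a2^b2 y dy).
Inner integral in x: integral_{2}^{4} x^2 dx = (4^3 - 2^3)/3
  = 56/3.
Inner integral in y: integral_{-2}^{0} y dy = (0^2 - (-2)^2)/2
  = -2.
Product: (56/3) * (-2) = -112/3.

-112/3


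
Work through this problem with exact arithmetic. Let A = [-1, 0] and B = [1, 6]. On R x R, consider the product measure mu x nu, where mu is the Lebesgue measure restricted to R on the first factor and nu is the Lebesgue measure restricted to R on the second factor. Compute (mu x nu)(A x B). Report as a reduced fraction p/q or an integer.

For a measurable rectangle A x B, the product measure satisfies
  (mu x nu)(A x B) = mu(A) * nu(B).
  mu(A) = 1.
  nu(B) = 5.
  (mu x nu)(A x B) = 1 * 5 = 5.

5


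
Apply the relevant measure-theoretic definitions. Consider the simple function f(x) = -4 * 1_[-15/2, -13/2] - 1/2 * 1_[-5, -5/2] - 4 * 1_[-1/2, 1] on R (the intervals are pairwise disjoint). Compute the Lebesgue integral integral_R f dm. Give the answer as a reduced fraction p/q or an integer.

For a simple function f = sum_i c_i * 1_{A_i} with disjoint A_i,
  integral f dm = sum_i c_i * m(A_i).
Lengths of the A_i:
  m(A_1) = -13/2 - (-15/2) = 1.
  m(A_2) = -5/2 - (-5) = 5/2.
  m(A_3) = 1 - (-1/2) = 3/2.
Contributions c_i * m(A_i):
  (-4) * (1) = -4.
  (-1/2) * (5/2) = -5/4.
  (-4) * (3/2) = -6.
Total: -4 - 5/4 - 6 = -45/4.

-45/4


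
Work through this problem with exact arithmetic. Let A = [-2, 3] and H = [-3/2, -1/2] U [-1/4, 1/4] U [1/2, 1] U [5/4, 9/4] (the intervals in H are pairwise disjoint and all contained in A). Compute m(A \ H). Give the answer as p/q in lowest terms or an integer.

The ambient interval has length m(A) = 3 - (-2) = 5.
Since the holes are disjoint and sit inside A, by finite additivity
  m(H) = sum_i (b_i - a_i), and m(A \ H) = m(A) - m(H).
Computing the hole measures:
  m(H_1) = -1/2 - (-3/2) = 1.
  m(H_2) = 1/4 - (-1/4) = 1/2.
  m(H_3) = 1 - 1/2 = 1/2.
  m(H_4) = 9/4 - 5/4 = 1.
Summed: m(H) = 1 + 1/2 + 1/2 + 1 = 3.
So m(A \ H) = 5 - 3 = 2.

2


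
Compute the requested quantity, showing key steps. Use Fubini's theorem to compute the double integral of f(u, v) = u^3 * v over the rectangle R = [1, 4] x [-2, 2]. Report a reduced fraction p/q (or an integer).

f(u, v) is a tensor product of a function of u and a function of v, and both factors are bounded continuous (hence Lebesgue integrable) on the rectangle, so Fubini's theorem applies:
  integral_R f d(m x m) = (integral_a1^b1 u^3 du) * (integral_a2^b2 v dv).
Inner integral in u: integral_{1}^{4} u^3 du = (4^4 - 1^4)/4
  = 255/4.
Inner integral in v: integral_{-2}^{2} v dv = (2^2 - (-2)^2)/2
  = 0.
Product: (255/4) * (0) = 0.

0


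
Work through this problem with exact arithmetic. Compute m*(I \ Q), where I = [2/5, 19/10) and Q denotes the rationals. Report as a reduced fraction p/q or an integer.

The interval I = [2/5, 19/10) has m(I) = 19/10 - 2/5 = 3/2 (endpoints are measure-zero, so open/closed/half-open agree). Write I = (I cap Q) u (I \ Q). The rationals in I are countable, so m*(I cap Q) = 0 (cover each rational by intervals whose total length is arbitrarily small). By countable subadditivity m*(I) <= m*(I cap Q) + m*(I \ Q), hence m*(I \ Q) >= m(I) = 3/2. The reverse inequality m*(I \ Q) <= m*(I) = 3/2 is trivial since (I \ Q) is a subset of I. Therefore m*(I \ Q) = 3/2.

3/2


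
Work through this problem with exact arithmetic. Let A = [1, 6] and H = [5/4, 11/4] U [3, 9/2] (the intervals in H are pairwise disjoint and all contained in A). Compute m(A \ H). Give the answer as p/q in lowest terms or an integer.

The ambient interval has length m(A) = 6 - 1 = 5.
Since the holes are disjoint and sit inside A, by finite additivity
  m(H) = sum_i (b_i - a_i), and m(A \ H) = m(A) - m(H).
Computing the hole measures:
  m(H_1) = 11/4 - 5/4 = 3/2.
  m(H_2) = 9/2 - 3 = 3/2.
Summed: m(H) = 3/2 + 3/2 = 3.
So m(A \ H) = 5 - 3 = 2.

2


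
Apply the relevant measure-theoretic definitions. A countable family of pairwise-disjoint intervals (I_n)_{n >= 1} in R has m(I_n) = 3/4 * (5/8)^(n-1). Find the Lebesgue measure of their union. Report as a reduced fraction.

By countable additivity of the Lebesgue measure on pairwise disjoint measurable sets,
  m(union_{n >= 1} I_n) = sum_{n >= 1} m(I_n) = sum_{n >= 1} a * r^(n-1),
  with a = 3/4 and r = 5/8.
Since 0 < r = 5/8 < 1, the geometric series converges:
  sum_{n >= 1} a * r^(n-1) = a / (1 - r).
  = 3/4 / (1 - 5/8)
  = 3/4 / (3/8)
  = 2.

2
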